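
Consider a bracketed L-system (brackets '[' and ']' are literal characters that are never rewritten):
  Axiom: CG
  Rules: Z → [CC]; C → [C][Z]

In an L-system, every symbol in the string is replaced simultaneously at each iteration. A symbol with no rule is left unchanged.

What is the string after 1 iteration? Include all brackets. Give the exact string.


Answer: [C][Z]G

Derivation:
Step 0: CG
Step 1: [C][Z]G


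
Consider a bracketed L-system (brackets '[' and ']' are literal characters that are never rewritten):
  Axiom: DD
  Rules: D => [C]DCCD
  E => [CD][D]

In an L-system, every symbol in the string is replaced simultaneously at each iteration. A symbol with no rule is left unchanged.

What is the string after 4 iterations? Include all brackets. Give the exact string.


Step 0: DD
Step 1: [C]DCCD[C]DCCD
Step 2: [C][C]DCCDCC[C]DCCD[C][C]DCCDCC[C]DCCD
Step 3: [C][C][C]DCCDCC[C]DCCDCC[C][C]DCCDCC[C]DCCD[C][C][C]DCCDCC[C]DCCDCC[C][C]DCCDCC[C]DCCD
Step 4: [C][C][C][C]DCCDCC[C]DCCDCC[C][C]DCCDCC[C]DCCDCC[C][C][C]DCCDCC[C]DCCDCC[C][C]DCCDCC[C]DCCD[C][C][C][C]DCCDCC[C]DCCDCC[C][C]DCCDCC[C]DCCDCC[C][C][C]DCCDCC[C]DCCDCC[C][C]DCCDCC[C]DCCD

Answer: [C][C][C][C]DCCDCC[C]DCCDCC[C][C]DCCDCC[C]DCCDCC[C][C][C]DCCDCC[C]DCCDCC[C][C]DCCDCC[C]DCCD[C][C][C][C]DCCDCC[C]DCCDCC[C][C]DCCDCC[C]DCCDCC[C][C][C]DCCDCC[C]DCCDCC[C][C]DCCDCC[C]DCCD


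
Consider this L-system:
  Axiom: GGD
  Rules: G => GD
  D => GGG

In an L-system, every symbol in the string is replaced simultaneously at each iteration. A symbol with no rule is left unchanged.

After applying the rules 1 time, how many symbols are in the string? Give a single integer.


Answer: 7

Derivation:
Step 0: length = 3
Step 1: length = 7


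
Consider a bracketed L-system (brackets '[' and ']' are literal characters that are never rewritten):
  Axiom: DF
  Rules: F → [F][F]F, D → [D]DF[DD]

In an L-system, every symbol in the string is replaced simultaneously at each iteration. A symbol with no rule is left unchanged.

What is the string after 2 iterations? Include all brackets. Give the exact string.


Step 0: DF
Step 1: [D]DF[DD][F][F]F
Step 2: [[D]DF[DD]][D]DF[DD][F][F]F[[D]DF[DD][D]DF[DD]][[F][F]F][[F][F]F][F][F]F

Answer: [[D]DF[DD]][D]DF[DD][F][F]F[[D]DF[DD][D]DF[DD]][[F][F]F][[F][F]F][F][F]F


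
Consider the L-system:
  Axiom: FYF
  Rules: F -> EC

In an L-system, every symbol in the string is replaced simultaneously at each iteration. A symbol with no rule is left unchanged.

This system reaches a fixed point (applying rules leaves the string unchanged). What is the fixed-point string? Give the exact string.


Step 0: FYF
Step 1: ECYEC
Step 2: ECYEC  (unchanged — fixed point at step 1)

Answer: ECYEC


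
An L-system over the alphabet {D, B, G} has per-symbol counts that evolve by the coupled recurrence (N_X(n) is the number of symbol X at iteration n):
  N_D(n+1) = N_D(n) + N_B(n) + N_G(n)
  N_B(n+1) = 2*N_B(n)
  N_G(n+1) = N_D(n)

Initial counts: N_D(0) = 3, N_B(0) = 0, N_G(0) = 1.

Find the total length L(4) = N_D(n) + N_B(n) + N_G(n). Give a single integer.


Answer: 29

Derivation:
Step 0: N_D=3, N_B=0, N_G=1, L=4
Step 1: N_D=4, N_B=0, N_G=3, L=7
Step 2: N_D=7, N_B=0, N_G=4, L=11
Step 3: N_D=11, N_B=0, N_G=7, L=18
Step 4: N_D=18, N_B=0, N_G=11, L=29


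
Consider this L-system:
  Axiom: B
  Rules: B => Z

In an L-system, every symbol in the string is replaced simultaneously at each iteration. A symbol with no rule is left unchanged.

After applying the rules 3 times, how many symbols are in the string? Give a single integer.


Step 0: length = 1
Step 1: length = 1
Step 2: length = 1
Step 3: length = 1

Answer: 1


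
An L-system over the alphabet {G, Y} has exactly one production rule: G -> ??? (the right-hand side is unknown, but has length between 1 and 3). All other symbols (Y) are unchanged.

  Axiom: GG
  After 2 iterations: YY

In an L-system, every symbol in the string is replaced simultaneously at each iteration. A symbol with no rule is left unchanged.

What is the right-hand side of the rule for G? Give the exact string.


Answer: Y

Derivation:
Trying G -> Y:
  Step 0: GG
  Step 1: YY
  Step 2: YY
Matches the given result.


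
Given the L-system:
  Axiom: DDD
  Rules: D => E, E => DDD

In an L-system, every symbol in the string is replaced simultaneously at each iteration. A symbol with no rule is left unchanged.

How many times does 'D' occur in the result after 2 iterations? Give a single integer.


Step 0: DDD  (3 'D')
Step 1: EEE  (0 'D')
Step 2: DDDDDDDDD  (9 'D')

Answer: 9


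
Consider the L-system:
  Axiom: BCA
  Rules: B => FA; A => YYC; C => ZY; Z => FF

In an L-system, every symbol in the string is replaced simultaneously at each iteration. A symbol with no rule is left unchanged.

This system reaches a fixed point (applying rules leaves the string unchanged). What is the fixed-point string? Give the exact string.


Answer: FYYFFYFFYYYFFY

Derivation:
Step 0: BCA
Step 1: FAZYYYC
Step 2: FYYCFFYYYZY
Step 3: FYYZYFFYYYFFY
Step 4: FYYFFYFFYYYFFY
Step 5: FYYFFYFFYYYFFY  (unchanged — fixed point at step 4)


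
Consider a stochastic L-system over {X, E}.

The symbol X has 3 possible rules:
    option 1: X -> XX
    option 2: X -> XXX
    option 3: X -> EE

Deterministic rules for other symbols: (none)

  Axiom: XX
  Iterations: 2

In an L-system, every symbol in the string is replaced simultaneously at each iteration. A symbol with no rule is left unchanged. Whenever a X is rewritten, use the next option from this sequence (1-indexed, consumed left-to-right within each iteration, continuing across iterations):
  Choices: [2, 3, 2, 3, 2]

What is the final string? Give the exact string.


Answer: XXXEEXXXEE

Derivation:
Step 0: XX
Step 1: XXXEE  (used choices [2, 3])
Step 2: XXXEEXXXEE  (used choices [2, 3, 2])


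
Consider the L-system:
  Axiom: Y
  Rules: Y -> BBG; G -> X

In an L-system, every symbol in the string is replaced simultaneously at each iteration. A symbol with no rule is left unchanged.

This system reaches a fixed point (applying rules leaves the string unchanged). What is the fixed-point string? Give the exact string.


Step 0: Y
Step 1: BBG
Step 2: BBX
Step 3: BBX  (unchanged — fixed point at step 2)

Answer: BBX


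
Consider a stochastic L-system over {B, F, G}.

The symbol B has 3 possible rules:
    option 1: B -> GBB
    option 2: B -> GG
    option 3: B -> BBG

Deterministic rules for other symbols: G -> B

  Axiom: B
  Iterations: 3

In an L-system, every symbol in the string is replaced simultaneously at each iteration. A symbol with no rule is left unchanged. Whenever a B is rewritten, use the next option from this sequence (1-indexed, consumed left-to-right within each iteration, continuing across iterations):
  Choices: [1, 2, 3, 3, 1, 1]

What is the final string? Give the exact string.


Answer: BBGBBGBBGBBB

Derivation:
Step 0: B
Step 1: GBB  (used choices [1])
Step 2: BGGBBG  (used choices [2, 3])
Step 3: BBGBBGBBGBBB  (used choices [3, 1, 1])


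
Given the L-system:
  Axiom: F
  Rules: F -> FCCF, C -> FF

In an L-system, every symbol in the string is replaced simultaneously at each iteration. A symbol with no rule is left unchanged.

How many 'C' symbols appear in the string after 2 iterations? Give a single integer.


Answer: 4

Derivation:
Step 0: F  (0 'C')
Step 1: FCCF  (2 'C')
Step 2: FCCFFFFFFCCF  (4 'C')


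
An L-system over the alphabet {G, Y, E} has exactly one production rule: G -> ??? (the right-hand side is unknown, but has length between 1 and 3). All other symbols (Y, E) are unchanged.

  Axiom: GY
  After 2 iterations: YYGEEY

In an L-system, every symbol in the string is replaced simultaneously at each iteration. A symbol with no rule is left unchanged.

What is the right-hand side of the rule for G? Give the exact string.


Trying G -> YGE:
  Step 0: GY
  Step 1: YGEY
  Step 2: YYGEEY
Matches the given result.

Answer: YGE


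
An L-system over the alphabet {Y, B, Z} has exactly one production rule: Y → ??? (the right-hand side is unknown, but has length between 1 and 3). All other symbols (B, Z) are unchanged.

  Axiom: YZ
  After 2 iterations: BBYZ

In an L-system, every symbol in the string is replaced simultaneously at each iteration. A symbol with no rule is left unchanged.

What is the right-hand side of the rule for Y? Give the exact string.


Trying Y → BY:
  Step 0: YZ
  Step 1: BYZ
  Step 2: BBYZ
Matches the given result.

Answer: BY


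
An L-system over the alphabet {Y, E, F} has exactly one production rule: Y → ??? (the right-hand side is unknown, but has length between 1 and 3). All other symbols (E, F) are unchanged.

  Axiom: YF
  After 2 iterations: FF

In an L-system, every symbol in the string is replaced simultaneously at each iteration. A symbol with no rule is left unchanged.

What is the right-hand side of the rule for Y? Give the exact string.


Trying Y → F:
  Step 0: YF
  Step 1: FF
  Step 2: FF
Matches the given result.

Answer: F


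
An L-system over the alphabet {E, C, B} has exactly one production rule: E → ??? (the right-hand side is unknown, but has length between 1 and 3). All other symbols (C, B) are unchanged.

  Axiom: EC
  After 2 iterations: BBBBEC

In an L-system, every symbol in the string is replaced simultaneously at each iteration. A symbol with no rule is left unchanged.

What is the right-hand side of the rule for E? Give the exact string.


Answer: BBE

Derivation:
Trying E → BBE:
  Step 0: EC
  Step 1: BBEC
  Step 2: BBBBEC
Matches the given result.


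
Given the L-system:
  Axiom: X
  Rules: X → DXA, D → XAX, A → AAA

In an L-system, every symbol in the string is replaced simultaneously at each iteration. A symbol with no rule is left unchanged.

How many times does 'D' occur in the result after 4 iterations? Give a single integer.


Answer: 5

Derivation:
Step 0: X  (0 'D')
Step 1: DXA  (1 'D')
Step 2: XAXDXAAAA  (1 'D')
Step 3: DXAAAADXAXAXDXAAAAAAAAAAAAA  (3 'D')
Step 4: XAXDXAAAAAAAAAAAAAXAXDXAAAADXAAAADXAXAXDXAAAAAAAAAAAAAAAAAAAAAAAAAAAAAAAAAAAAAAAA  (5 'D')


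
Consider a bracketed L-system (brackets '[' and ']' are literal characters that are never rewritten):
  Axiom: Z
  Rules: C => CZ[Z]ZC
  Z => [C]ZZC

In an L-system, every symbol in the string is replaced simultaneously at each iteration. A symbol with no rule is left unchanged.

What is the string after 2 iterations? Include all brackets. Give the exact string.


Answer: [CZ[Z]ZC][C]ZZC[C]ZZCCZ[Z]ZC

Derivation:
Step 0: Z
Step 1: [C]ZZC
Step 2: [CZ[Z]ZC][C]ZZC[C]ZZCCZ[Z]ZC


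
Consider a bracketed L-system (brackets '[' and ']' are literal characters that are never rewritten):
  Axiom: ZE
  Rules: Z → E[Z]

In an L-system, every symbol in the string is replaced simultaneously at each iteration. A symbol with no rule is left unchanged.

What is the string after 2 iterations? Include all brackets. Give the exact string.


Answer: E[E[Z]]E

Derivation:
Step 0: ZE
Step 1: E[Z]E
Step 2: E[E[Z]]E


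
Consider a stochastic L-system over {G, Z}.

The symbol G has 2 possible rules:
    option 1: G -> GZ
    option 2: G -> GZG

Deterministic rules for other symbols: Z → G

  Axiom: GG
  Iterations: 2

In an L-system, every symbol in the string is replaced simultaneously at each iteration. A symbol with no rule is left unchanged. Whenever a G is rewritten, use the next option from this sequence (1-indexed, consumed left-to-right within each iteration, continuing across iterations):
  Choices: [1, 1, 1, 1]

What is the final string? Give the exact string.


Answer: GZGGZG

Derivation:
Step 0: GG
Step 1: GZGZ  (used choices [1, 1])
Step 2: GZGGZG  (used choices [1, 1])


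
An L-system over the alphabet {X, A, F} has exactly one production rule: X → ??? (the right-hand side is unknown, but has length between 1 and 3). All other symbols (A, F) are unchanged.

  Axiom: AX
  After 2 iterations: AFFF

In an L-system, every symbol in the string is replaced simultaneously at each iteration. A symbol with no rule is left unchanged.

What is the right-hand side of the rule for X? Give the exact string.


Answer: FFF

Derivation:
Trying X → FFF:
  Step 0: AX
  Step 1: AFFF
  Step 2: AFFF
Matches the given result.


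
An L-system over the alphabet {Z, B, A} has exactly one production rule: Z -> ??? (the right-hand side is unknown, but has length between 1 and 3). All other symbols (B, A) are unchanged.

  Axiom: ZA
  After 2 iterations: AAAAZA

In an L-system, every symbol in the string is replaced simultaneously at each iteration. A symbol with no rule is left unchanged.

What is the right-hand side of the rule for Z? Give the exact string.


Trying Z -> AAZ:
  Step 0: ZA
  Step 1: AAZA
  Step 2: AAAAZA
Matches the given result.

Answer: AAZ


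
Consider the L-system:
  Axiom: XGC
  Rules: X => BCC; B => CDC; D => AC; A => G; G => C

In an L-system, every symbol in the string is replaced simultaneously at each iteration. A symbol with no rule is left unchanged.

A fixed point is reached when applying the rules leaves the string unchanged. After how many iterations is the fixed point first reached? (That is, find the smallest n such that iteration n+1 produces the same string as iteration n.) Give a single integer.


Step 0: XGC
Step 1: BCCCC
Step 2: CDCCCCC
Step 3: CACCCCCC
Step 4: CGCCCCCC
Step 5: CCCCCCCC
Step 6: CCCCCCCC  (unchanged — fixed point at step 5)

Answer: 5


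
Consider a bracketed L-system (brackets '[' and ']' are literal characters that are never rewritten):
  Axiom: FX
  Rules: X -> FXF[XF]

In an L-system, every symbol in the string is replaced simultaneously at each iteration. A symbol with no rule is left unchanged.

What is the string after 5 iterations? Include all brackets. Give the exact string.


Answer: FFFFFFXF[XF]F[FXF[XF]F]F[FFXF[XF]F[FXF[XF]F]F]F[FFFXF[XF]F[FXF[XF]F]F[FFXF[XF]F[FXF[XF]F]F]F]F[FFFFXF[XF]F[FXF[XF]F]F[FFXF[XF]F[FXF[XF]F]F]F[FFFXF[XF]F[FXF[XF]F]F[FFXF[XF]F[FXF[XF]F]F]F]F]

Derivation:
Step 0: FX
Step 1: FFXF[XF]
Step 2: FFFXF[XF]F[FXF[XF]F]
Step 3: FFFFXF[XF]F[FXF[XF]F]F[FFXF[XF]F[FXF[XF]F]F]
Step 4: FFFFFXF[XF]F[FXF[XF]F]F[FFXF[XF]F[FXF[XF]F]F]F[FFFXF[XF]F[FXF[XF]F]F[FFXF[XF]F[FXF[XF]F]F]F]
Step 5: FFFFFFXF[XF]F[FXF[XF]F]F[FFXF[XF]F[FXF[XF]F]F]F[FFFXF[XF]F[FXF[XF]F]F[FFXF[XF]F[FXF[XF]F]F]F]F[FFFFXF[XF]F[FXF[XF]F]F[FFXF[XF]F[FXF[XF]F]F]F[FFFXF[XF]F[FXF[XF]F]F[FFXF[XF]F[FXF[XF]F]F]F]F]


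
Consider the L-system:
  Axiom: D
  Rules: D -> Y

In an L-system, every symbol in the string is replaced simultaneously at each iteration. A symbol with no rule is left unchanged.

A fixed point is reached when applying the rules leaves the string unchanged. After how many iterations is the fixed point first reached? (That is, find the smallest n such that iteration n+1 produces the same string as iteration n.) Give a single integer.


Step 0: D
Step 1: Y
Step 2: Y  (unchanged — fixed point at step 1)

Answer: 1


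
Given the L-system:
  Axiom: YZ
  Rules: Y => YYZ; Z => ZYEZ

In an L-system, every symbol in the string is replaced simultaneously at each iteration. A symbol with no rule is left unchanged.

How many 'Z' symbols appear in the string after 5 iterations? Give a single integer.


Answer: 243

Derivation:
Step 0: YZ  (1 'Z')
Step 1: YYZZYEZ  (3 'Z')
Step 2: YYZYYZZYEZZYEZYYZEZYEZ  (9 'Z')
Step 3: YYZYYZZYEZYYZYYZZYEZZYEZYYZEZYEZZYEZYYZEZYEZYYZYYZZYEZEZYEZYYZEZYEZ  (27 'Z')
Step 4: YYZYYZZYEZYYZYYZZYEZZYEZYYZEZYEZYYZYYZZYEZYYZYYZZYEZZYEZYYZEZYEZZYEZYYZEZYEZYYZYYZZYEZEZYEZYYZEZYEZZYEZYYZEZYEZYYZYYZZYEZEZYEZYYZEZYEZYYZYYZZYEZYYZYYZZYEZZYEZYYZEZYEZEZYEZYYZEZYEZYYZYYZZYEZEZYEZYYZEZYEZ  (81 'Z')
Step 5: YYZYYZZYEZYYZYYZZYEZZYEZYYZEZYEZYYZYYZZYEZYYZYYZZYEZZYEZYYZEZYEZZYEZYYZEZYEZYYZYYZZYEZEZYEZYYZEZYEZYYZYYZZYEZYYZYYZZYEZZYEZYYZEZYEZYYZYYZZYEZYYZYYZZYEZZYEZYYZEZYEZZYEZYYZEZYEZYYZYYZZYEZEZYEZYYZEZYEZZYEZYYZEZYEZYYZYYZZYEZEZYEZYYZEZYEZYYZYYZZYEZYYZYYZZYEZZYEZYYZEZYEZEZYEZYYZEZYEZYYZYYZZYEZEZYEZYYZEZYEZZYEZYYZEZYEZYYZYYZZYEZEZYEZYYZEZYEZYYZYYZZYEZYYZYYZZYEZZYEZYYZEZYEZEZYEZYYZEZYEZYYZYYZZYEZEZYEZYYZEZYEZYYZYYZZYEZYYZYYZZYEZZYEZYYZEZYEZYYZYYZZYEZYYZYYZZYEZZYEZYYZEZYEZZYEZYYZEZYEZYYZYYZZYEZEZYEZYYZEZYEZEZYEZYYZEZYEZYYZYYZZYEZEZYEZYYZEZYEZYYZYYZZYEZYYZYYZZYEZZYEZYYZEZYEZEZYEZYYZEZYEZYYZYYZZYEZEZYEZYYZEZYEZ  (243 'Z')


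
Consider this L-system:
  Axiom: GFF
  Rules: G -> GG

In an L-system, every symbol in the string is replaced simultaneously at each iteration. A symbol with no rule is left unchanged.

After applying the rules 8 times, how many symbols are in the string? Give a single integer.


Answer: 258

Derivation:
Step 0: length = 3
Step 1: length = 4
Step 2: length = 6
Step 3: length = 10
Step 4: length = 18
Step 5: length = 34
Step 6: length = 66
Step 7: length = 130
Step 8: length = 258


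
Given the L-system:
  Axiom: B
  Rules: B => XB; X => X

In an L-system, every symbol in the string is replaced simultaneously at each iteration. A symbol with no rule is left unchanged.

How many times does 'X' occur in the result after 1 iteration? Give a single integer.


Step 0: B  (0 'X')
Step 1: XB  (1 'X')

Answer: 1


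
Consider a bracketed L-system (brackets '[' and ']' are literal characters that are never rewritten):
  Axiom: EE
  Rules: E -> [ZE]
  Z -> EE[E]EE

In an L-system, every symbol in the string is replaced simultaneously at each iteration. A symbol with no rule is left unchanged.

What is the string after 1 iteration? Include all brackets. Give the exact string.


Step 0: EE
Step 1: [ZE][ZE]

Answer: [ZE][ZE]


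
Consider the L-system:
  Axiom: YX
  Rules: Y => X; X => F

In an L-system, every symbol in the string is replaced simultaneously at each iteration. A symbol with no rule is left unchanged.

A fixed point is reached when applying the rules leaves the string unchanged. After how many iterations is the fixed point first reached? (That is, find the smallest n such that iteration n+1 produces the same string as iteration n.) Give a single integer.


Answer: 2

Derivation:
Step 0: YX
Step 1: XF
Step 2: FF
Step 3: FF  (unchanged — fixed point at step 2)


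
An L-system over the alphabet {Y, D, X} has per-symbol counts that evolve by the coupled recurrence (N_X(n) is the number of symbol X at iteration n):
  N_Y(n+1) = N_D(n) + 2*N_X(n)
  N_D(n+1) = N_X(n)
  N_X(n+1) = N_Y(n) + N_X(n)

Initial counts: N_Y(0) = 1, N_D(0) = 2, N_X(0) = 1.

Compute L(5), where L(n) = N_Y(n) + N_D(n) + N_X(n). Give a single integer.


Step 0: N_Y=1, N_D=2, N_X=1, L=4
Step 1: N_Y=4, N_D=1, N_X=2, L=7
Step 2: N_Y=5, N_D=2, N_X=6, L=13
Step 3: N_Y=14, N_D=6, N_X=11, L=31
Step 4: N_Y=28, N_D=11, N_X=25, L=64
Step 5: N_Y=61, N_D=25, N_X=53, L=139

Answer: 139


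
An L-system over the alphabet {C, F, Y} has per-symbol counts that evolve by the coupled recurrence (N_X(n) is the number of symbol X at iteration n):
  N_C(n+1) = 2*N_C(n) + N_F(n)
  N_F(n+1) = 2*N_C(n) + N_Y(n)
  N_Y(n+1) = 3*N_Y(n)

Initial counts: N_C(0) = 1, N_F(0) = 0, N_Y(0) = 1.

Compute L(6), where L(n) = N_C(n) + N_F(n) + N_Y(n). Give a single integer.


Answer: 1979

Derivation:
Step 0: N_C=1, N_F=0, N_Y=1, L=2
Step 1: N_C=2, N_F=3, N_Y=3, L=8
Step 2: N_C=7, N_F=7, N_Y=9, L=23
Step 3: N_C=21, N_F=23, N_Y=27, L=71
Step 4: N_C=65, N_F=69, N_Y=81, L=215
Step 5: N_C=199, N_F=211, N_Y=243, L=653
Step 6: N_C=609, N_F=641, N_Y=729, L=1979


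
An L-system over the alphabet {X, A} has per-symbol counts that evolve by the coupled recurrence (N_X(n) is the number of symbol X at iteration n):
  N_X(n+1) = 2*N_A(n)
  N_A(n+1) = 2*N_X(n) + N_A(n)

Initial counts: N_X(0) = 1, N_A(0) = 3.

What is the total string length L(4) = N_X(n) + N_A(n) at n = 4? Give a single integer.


Step 0: N_X=1, N_A=3, L=4
Step 1: N_X=6, N_A=5, L=11
Step 2: N_X=10, N_A=17, L=27
Step 3: N_X=34, N_A=37, L=71
Step 4: N_X=74, N_A=105, L=179

Answer: 179


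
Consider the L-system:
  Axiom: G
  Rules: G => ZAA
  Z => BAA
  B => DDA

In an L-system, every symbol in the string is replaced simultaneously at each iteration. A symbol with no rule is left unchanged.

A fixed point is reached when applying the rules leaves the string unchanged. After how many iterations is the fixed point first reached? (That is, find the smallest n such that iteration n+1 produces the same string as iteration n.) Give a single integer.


Step 0: G
Step 1: ZAA
Step 2: BAAAA
Step 3: DDAAAAA
Step 4: DDAAAAA  (unchanged — fixed point at step 3)

Answer: 3


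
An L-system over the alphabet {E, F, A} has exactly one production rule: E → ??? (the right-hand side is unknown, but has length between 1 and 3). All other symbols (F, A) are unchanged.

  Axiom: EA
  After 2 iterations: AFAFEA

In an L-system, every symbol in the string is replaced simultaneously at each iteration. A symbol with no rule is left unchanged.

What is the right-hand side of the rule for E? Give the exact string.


Answer: AFE

Derivation:
Trying E → AFE:
  Step 0: EA
  Step 1: AFEA
  Step 2: AFAFEA
Matches the given result.


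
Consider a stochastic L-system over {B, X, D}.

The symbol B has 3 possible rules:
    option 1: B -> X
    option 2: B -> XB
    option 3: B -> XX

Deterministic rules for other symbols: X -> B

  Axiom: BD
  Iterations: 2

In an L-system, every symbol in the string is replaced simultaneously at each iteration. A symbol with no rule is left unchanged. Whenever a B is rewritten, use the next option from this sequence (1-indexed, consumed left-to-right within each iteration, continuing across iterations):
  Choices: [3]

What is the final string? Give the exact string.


Answer: BBD

Derivation:
Step 0: BD
Step 1: XXD  (used choices [3])
Step 2: BBD  (used choices [])


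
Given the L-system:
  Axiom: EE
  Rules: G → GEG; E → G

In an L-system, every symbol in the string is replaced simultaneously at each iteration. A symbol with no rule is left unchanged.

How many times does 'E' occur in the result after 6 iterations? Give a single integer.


Step 0: EE  (2 'E')
Step 1: GG  (0 'E')
Step 2: GEGGEG  (2 'E')
Step 3: GEGGGEGGEGGGEG  (4 'E')
Step 4: GEGGGEGGEGGEGGGEGGEGGGEGGEGGEGGGEG  (10 'E')
Step 5: GEGGGEGGEGGEGGGEGGEGGGEGGEGGGEGGEGGEGGGEGGEGGGEGGEGGEGGGEGGEGGGEGGEGGGEGGEGGEGGGEG  (24 'E')
Step 6: GEGGGEGGEGGEGGGEGGEGGGEGGEGGGEGGEGGEGGGEGGEGGGEGGEGGEGGGEGGEGGGEGGEGGEGGGEGGEGGGEGGEGGGEGGEGGEGGGEGGEGGGEGGEGGEGGGEGGEGGGEGGEGGGEGGEGGEGGGEGGEGGGEGGEGGEGGGEGGEGGGEGGEGGEGGGEGGEGGGEGGEGGGEGGEGGEGGGEG  (58 'E')

Answer: 58


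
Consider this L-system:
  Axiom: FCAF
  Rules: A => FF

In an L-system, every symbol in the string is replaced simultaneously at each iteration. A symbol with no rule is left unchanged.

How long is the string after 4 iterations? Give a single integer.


Step 0: length = 4
Step 1: length = 5
Step 2: length = 5
Step 3: length = 5
Step 4: length = 5

Answer: 5


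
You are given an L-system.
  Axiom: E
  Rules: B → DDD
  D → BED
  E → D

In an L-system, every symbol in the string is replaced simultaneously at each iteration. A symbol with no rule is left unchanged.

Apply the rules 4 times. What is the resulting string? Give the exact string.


Answer: BEDBEDBEDBEDDDDDBED

Derivation:
Step 0: E
Step 1: D
Step 2: BED
Step 3: DDDDBED
Step 4: BEDBEDBEDBEDDDDDBED


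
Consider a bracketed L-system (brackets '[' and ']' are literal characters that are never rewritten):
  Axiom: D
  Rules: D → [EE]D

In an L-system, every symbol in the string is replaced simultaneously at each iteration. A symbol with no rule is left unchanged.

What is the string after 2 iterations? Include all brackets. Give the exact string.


Answer: [EE][EE]D

Derivation:
Step 0: D
Step 1: [EE]D
Step 2: [EE][EE]D


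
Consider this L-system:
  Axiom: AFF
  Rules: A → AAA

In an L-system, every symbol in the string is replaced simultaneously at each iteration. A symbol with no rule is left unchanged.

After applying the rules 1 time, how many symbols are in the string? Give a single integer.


Answer: 5

Derivation:
Step 0: length = 3
Step 1: length = 5


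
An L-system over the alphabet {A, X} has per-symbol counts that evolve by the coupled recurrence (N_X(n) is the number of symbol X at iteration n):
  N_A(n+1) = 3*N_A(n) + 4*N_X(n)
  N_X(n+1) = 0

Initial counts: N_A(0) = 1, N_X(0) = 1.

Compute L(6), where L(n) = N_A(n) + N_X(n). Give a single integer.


Step 0: N_A=1, N_X=1, L=2
Step 1: N_A=7, N_X=0, L=7
Step 2: N_A=21, N_X=0, L=21
Step 3: N_A=63, N_X=0, L=63
Step 4: N_A=189, N_X=0, L=189
Step 5: N_A=567, N_X=0, L=567
Step 6: N_A=1701, N_X=0, L=1701

Answer: 1701


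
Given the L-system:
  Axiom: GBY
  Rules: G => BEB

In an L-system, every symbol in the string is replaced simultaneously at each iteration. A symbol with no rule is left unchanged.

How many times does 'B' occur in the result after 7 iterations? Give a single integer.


Step 0: GBY  (1 'B')
Step 1: BEBBY  (3 'B')
Step 2: BEBBY  (3 'B')
Step 3: BEBBY  (3 'B')
Step 4: BEBBY  (3 'B')
Step 5: BEBBY  (3 'B')
Step 6: BEBBY  (3 'B')
Step 7: BEBBY  (3 'B')

Answer: 3


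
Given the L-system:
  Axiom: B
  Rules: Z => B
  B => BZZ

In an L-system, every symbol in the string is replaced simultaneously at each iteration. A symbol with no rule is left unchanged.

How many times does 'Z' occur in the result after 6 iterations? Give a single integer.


Step 0: B  (0 'Z')
Step 1: BZZ  (2 'Z')
Step 2: BZZBB  (2 'Z')
Step 3: BZZBBBZZBZZ  (6 'Z')
Step 4: BZZBBBZZBZZBZZBBBZZBB  (10 'Z')
Step 5: BZZBBBZZBZZBZZBBBZZBBBZZBBBZZBZZBZZBBBZZBZZ  (22 'Z')
Step 6: BZZBBBZZBZZBZZBBBZZBBBZZBBBZZBZZBZZBBBZZBZZBZZBBBZZBZZBZZBBBZZBBBZZBBBZZBZZBZZBBBZZBB  (42 'Z')

Answer: 42


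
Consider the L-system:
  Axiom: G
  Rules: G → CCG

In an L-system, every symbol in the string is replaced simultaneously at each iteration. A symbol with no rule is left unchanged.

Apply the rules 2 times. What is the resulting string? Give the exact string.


Step 0: G
Step 1: CCG
Step 2: CCCCG

Answer: CCCCG


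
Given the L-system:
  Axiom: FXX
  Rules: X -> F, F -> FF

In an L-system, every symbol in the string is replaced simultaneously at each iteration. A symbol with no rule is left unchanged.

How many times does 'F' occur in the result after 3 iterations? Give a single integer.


Answer: 16

Derivation:
Step 0: FXX  (1 'F')
Step 1: FFFF  (4 'F')
Step 2: FFFFFFFF  (8 'F')
Step 3: FFFFFFFFFFFFFFFF  (16 'F')


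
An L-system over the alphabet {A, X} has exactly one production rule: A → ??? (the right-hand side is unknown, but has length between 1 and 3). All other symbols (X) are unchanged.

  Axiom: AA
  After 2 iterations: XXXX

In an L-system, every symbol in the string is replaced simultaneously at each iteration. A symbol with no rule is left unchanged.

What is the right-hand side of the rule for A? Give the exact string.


Trying A → XX:
  Step 0: AA
  Step 1: XXXX
  Step 2: XXXX
Matches the given result.

Answer: XX


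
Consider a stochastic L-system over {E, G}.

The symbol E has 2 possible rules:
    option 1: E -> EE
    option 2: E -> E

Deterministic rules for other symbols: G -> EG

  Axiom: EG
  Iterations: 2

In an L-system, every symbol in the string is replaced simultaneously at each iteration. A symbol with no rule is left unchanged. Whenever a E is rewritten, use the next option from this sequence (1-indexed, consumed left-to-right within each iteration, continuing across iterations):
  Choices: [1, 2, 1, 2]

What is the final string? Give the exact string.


Answer: EEEEEG

Derivation:
Step 0: EG
Step 1: EEEG  (used choices [1])
Step 2: EEEEEG  (used choices [2, 1, 2])


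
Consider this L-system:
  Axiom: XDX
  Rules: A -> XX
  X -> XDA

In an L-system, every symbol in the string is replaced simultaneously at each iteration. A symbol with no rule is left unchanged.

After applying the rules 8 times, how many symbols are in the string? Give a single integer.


Step 0: length = 3
Step 1: length = 7
Step 2: length = 13
Step 3: length = 27
Step 4: length = 53
Step 5: length = 107
Step 6: length = 213
Step 7: length = 427
Step 8: length = 853

Answer: 853


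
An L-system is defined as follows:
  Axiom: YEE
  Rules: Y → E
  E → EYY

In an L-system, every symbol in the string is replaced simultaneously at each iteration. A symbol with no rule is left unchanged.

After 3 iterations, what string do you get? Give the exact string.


Answer: EYYEEEYYEEEYYEYYEYYEEEYYEYY

Derivation:
Step 0: YEE
Step 1: EEYYEYY
Step 2: EYYEYYEEEYYEE
Step 3: EYYEEEYYEEEYYEYYEYYEEEYYEYY


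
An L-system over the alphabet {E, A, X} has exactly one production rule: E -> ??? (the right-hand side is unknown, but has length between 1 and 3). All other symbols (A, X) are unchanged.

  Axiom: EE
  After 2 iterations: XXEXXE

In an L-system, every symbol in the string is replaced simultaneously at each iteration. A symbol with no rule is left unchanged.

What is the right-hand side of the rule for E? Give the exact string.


Answer: XE

Derivation:
Trying E -> XE:
  Step 0: EE
  Step 1: XEXE
  Step 2: XXEXXE
Matches the given result.


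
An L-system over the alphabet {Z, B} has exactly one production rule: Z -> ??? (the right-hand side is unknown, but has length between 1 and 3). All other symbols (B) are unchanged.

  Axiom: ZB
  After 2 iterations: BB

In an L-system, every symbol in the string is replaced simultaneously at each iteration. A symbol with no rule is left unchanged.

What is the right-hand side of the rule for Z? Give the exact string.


Answer: B

Derivation:
Trying Z -> B:
  Step 0: ZB
  Step 1: BB
  Step 2: BB
Matches the given result.


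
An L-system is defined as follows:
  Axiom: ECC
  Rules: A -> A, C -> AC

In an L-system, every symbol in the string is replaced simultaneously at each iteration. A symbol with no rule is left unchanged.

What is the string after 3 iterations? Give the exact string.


Step 0: ECC
Step 1: EACAC
Step 2: EAACAAC
Step 3: EAAACAAAC

Answer: EAAACAAAC


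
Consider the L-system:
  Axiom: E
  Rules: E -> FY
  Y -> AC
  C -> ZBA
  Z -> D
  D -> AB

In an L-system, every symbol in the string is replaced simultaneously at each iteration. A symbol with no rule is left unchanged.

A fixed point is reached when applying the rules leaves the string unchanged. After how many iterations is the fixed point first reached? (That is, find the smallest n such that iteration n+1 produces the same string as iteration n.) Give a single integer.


Answer: 5

Derivation:
Step 0: E
Step 1: FY
Step 2: FAC
Step 3: FAZBA
Step 4: FADBA
Step 5: FAABBA
Step 6: FAABBA  (unchanged — fixed point at step 5)


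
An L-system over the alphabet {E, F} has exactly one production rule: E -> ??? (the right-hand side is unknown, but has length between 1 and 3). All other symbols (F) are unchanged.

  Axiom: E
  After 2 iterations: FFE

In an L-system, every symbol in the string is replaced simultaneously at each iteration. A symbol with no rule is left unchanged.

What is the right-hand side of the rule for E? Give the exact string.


Answer: FE

Derivation:
Trying E -> FE:
  Step 0: E
  Step 1: FE
  Step 2: FFE
Matches the given result.


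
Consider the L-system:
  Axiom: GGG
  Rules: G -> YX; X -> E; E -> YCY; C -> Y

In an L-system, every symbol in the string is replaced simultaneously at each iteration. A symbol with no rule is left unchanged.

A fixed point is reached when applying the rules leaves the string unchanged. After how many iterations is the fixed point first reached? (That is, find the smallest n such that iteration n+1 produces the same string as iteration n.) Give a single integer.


Step 0: GGG
Step 1: YXYXYX
Step 2: YEYEYE
Step 3: YYCYYYCYYYCY
Step 4: YYYYYYYYYYYY
Step 5: YYYYYYYYYYYY  (unchanged — fixed point at step 4)

Answer: 4


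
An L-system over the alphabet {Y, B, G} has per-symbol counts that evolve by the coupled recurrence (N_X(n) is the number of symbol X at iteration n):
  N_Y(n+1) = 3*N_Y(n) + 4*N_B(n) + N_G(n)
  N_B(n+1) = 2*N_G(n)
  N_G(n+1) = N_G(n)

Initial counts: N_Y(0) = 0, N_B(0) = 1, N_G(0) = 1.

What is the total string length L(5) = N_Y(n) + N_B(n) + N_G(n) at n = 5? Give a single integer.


Answer: 768

Derivation:
Step 0: N_Y=0, N_B=1, N_G=1, L=2
Step 1: N_Y=5, N_B=2, N_G=1, L=8
Step 2: N_Y=24, N_B=2, N_G=1, L=27
Step 3: N_Y=81, N_B=2, N_G=1, L=84
Step 4: N_Y=252, N_B=2, N_G=1, L=255
Step 5: N_Y=765, N_B=2, N_G=1, L=768


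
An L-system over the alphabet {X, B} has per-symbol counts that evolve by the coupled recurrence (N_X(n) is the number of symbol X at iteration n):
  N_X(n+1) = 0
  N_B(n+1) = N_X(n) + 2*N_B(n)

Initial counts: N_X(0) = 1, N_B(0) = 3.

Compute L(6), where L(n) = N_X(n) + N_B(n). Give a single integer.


Answer: 224

Derivation:
Step 0: N_X=1, N_B=3, L=4
Step 1: N_X=0, N_B=7, L=7
Step 2: N_X=0, N_B=14, L=14
Step 3: N_X=0, N_B=28, L=28
Step 4: N_X=0, N_B=56, L=56
Step 5: N_X=0, N_B=112, L=112
Step 6: N_X=0, N_B=224, L=224


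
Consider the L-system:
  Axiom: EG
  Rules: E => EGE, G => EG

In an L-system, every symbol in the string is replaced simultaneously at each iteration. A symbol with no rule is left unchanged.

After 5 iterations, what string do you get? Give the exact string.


Step 0: EG
Step 1: EGEEG
Step 2: EGEEGEGEEGEEG
Step 3: EGEEGEGEEGEEGEGEEGEGEEGEEGEGEEGEEG
Step 4: EGEEGEGEEGEEGEGEEGEGEEGEEGEGEEGEEGEGEEGEGEEGEEGEGEEGEGEEGEEGEGEEGEEGEGEEGEGEEGEEGEGEEGEEG
Step 5: EGEEGEGEEGEEGEGEEGEGEEGEEGEGEEGEEGEGEEGEGEEGEEGEGEEGEGEEGEEGEGEEGEEGEGEEGEGEEGEEGEGEEGEEGEGEEGEGEEGEEGEGEEGEGEEGEEGEGEEGEEGEGEEGEGEEGEEGEGEEGEGEEGEEGEGEEGEEGEGEEGEGEEGEEGEGEEGEEGEGEEGEGEEGEEGEGEEGEGEEGEEGEGEEGEEGEGEEGEGEEGEEGEGEEGEEG

Answer: EGEEGEGEEGEEGEGEEGEGEEGEEGEGEEGEEGEGEEGEGEEGEEGEGEEGEGEEGEEGEGEEGEEGEGEEGEGEEGEEGEGEEGEEGEGEEGEGEEGEEGEGEEGEGEEGEEGEGEEGEEGEGEEGEGEEGEEGEGEEGEGEEGEEGEGEEGEEGEGEEGEGEEGEEGEGEEGEEGEGEEGEGEEGEEGEGEEGEGEEGEEGEGEEGEEGEGEEGEGEEGEEGEGEEGEEG


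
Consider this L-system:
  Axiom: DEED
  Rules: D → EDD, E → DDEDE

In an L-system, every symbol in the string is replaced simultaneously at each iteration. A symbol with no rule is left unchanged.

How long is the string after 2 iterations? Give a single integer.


Answer: 60

Derivation:
Step 0: length = 4
Step 1: length = 16
Step 2: length = 60


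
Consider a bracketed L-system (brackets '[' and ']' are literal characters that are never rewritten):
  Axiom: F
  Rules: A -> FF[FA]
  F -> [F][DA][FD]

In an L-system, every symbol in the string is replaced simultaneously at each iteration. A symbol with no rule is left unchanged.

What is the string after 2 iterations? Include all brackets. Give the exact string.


Step 0: F
Step 1: [F][DA][FD]
Step 2: [[F][DA][FD]][DFF[FA]][[F][DA][FD]D]

Answer: [[F][DA][FD]][DFF[FA]][[F][DA][FD]D]


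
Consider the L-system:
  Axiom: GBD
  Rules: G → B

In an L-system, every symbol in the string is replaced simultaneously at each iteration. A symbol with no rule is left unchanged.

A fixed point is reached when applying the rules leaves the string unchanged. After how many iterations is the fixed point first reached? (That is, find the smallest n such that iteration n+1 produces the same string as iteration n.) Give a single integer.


Answer: 1

Derivation:
Step 0: GBD
Step 1: BBD
Step 2: BBD  (unchanged — fixed point at step 1)


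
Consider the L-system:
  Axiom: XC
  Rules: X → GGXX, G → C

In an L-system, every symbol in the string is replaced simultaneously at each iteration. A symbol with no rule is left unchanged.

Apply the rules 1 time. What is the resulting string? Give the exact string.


Answer: GGXXC

Derivation:
Step 0: XC
Step 1: GGXXC


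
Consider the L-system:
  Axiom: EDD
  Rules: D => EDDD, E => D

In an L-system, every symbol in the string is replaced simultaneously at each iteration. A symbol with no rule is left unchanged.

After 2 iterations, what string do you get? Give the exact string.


Step 0: EDD
Step 1: DEDDDEDDD
Step 2: EDDDDEDDDEDDDEDDDDEDDDEDDDEDDD

Answer: EDDDDEDDDEDDDEDDDDEDDDEDDDEDDD


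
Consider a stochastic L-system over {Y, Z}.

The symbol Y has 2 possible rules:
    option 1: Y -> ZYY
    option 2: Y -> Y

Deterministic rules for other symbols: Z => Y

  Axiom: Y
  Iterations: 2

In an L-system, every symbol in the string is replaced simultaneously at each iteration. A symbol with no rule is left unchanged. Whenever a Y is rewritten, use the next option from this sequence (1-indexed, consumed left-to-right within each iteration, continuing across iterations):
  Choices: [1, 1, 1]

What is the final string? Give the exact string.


Step 0: Y
Step 1: ZYY  (used choices [1])
Step 2: YZYYZYY  (used choices [1, 1])

Answer: YZYYZYY


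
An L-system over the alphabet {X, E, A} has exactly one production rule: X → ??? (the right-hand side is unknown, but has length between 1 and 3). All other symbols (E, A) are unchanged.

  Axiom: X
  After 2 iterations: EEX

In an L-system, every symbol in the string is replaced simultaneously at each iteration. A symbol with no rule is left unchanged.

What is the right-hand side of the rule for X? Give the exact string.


Trying X → EX:
  Step 0: X
  Step 1: EX
  Step 2: EEX
Matches the given result.

Answer: EX


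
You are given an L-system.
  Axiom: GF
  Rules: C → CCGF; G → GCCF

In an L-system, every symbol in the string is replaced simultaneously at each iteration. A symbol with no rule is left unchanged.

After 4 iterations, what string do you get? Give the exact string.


Step 0: GF
Step 1: GCCFF
Step 2: GCCFCCGFCCGFFF
Step 3: GCCFCCGFCCGFFCCGFCCGFGCCFFCCGFCCGFGCCFFFF
Step 4: GCCFCCGFCCGFFCCGFCCGFGCCFFCCGFCCGFGCCFFFCCGFCCGFGCCFFCCGFCCGFGCCFFGCCFCCGFCCGFFFCCGFCCGFGCCFFCCGFCCGFGCCFFGCCFCCGFCCGFFFFF

Answer: GCCFCCGFCCGFFCCGFCCGFGCCFFCCGFCCGFGCCFFFCCGFCCGFGCCFFCCGFCCGFGCCFFGCCFCCGFCCGFFFCCGFCCGFGCCFFCCGFCCGFGCCFFGCCFCCGFCCGFFFFF


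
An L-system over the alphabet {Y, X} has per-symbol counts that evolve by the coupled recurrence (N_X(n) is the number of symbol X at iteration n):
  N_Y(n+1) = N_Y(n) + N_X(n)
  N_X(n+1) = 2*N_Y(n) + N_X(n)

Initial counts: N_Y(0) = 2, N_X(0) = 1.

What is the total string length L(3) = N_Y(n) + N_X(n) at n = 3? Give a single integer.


Answer: 46

Derivation:
Step 0: N_Y=2, N_X=1, L=3
Step 1: N_Y=3, N_X=5, L=8
Step 2: N_Y=8, N_X=11, L=19
Step 3: N_Y=19, N_X=27, L=46


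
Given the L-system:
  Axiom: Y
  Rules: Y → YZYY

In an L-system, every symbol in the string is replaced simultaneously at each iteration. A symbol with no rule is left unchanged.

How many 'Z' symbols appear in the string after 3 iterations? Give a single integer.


Step 0: Y  (0 'Z')
Step 1: YZYY  (1 'Z')
Step 2: YZYYZYZYYYZYY  (4 'Z')
Step 3: YZYYZYZYYYZYYZYZYYZYZYYYZYYYZYYZYZYYYZYY  (13 'Z')

Answer: 13


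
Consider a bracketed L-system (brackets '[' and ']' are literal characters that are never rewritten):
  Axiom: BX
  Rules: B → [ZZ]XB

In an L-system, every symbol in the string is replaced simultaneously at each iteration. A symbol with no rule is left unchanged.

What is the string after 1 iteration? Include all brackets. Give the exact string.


Step 0: BX
Step 1: [ZZ]XBX

Answer: [ZZ]XBX


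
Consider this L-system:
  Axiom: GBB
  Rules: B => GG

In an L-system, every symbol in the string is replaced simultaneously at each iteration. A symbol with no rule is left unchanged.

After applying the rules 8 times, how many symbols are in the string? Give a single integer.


Answer: 5

Derivation:
Step 0: length = 3
Step 1: length = 5
Step 2: length = 5
Step 3: length = 5
Step 4: length = 5
Step 5: length = 5
Step 6: length = 5
Step 7: length = 5
Step 8: length = 5


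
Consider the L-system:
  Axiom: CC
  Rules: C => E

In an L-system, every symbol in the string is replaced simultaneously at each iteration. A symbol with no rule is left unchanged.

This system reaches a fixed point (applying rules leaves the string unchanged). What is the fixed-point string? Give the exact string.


Answer: EE

Derivation:
Step 0: CC
Step 1: EE
Step 2: EE  (unchanged — fixed point at step 1)


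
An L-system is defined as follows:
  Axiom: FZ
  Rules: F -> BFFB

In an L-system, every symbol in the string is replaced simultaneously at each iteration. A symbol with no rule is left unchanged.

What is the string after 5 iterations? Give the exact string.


Step 0: FZ
Step 1: BFFBZ
Step 2: BBFFBBFFBBZ
Step 3: BBBFFBBFFBBBBFFBBFFBBBZ
Step 4: BBBBFFBBFFBBBBFFBBFFBBBBBBFFBBFFBBBBFFBBFFBBBBZ
Step 5: BBBBBFFBBFFBBBBFFBBFFBBBBBBFFBBFFBBBBFFBBFFBBBBBBBBFFBBFFBBBBFFBBFFBBBBBBFFBBFFBBBBFFBBFFBBBBBZ

Answer: BBBBBFFBBFFBBBBFFBBFFBBBBBBFFBBFFBBBBFFBBFFBBBBBBBBFFBBFFBBBBFFBBFFBBBBBBFFBBFFBBBBFFBBFFBBBBBZ
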